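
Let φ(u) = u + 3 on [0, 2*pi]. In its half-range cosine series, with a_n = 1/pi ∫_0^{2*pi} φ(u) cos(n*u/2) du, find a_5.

a_5 = 1/pi ∫_0^{2*pi} (u + 3) cos(5*u/2) du.
Integrating by parts (boundary term plus one more integral), an antiderivative of (u + 3) cos(5*u/2) is 2*u*sin(5*u/2)/5 + 6*sin(5*u/2)/5 + 4*cos(5*u/2)/25; evaluating from 0 to 2*pi: ∫_{0}^{2*pi} (u + 3) cos(5*u/2) du = (-4/25) - (4/25) = -8/25.
Hence a_5 = (1/pi)·(-8/25) = -8/(25*pi).

-8/(25*pi)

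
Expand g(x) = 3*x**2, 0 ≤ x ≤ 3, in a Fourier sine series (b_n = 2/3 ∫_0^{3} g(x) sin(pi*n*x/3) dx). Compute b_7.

54*(-4 + 49*pi**2)/(343*pi**3)

b_7 = 2/3 ∫_0^{3} (3*x**2) sin(7*pi*x/3) dx.
Integrating by parts twice (tabular method), an antiderivative of (3*x**2) sin(7*pi*x/3) is -9*x**2*cos(7*pi*x/3)/(7*pi) + 54*x*sin(7*pi*x/3)/(49*pi**2) + 162*cos(7*pi*x/3)/(343*pi**3); evaluating from 0 to 3: ∫_{0}^{3} (3*x**2) sin(7*pi*x/3) dx = (81*(-2 + 49*pi**2)/(343*pi**3)) - (162/(343*pi**3)) = 81*(-4 + 49*pi**2)/(343*pi**3).
Hence b_7 = (2/3)·(81*(-4 + 49*pi**2)/(343*pi**3)) = 54*(-4 + 49*pi**2)/(343*pi**3).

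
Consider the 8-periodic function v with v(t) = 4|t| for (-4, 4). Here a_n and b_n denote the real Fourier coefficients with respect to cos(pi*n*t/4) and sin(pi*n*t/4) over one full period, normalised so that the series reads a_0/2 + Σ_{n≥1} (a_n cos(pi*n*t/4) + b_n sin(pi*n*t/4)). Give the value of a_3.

a_3 = 1/4 ∫_{-4}^{4} v(t) cos(3*pi*t/4) dt.
v is even and cos(3*pi*t/4) is even, so the integrand is even and a_3 = 1/2 ∫_0^{4} v(t) cos(3*pi*t/4) dt.
Integrating by parts (boundary term plus one more integral), an antiderivative of (4*t) cos(3*pi*t/4) is 16*t*sin(3*pi*t/4)/(3*pi) + 64*cos(3*pi*t/4)/(9*pi**2); evaluating from 0 to 4: ∫_{0}^{4} (4*t) cos(3*pi*t/4) dt = (-64/(9*pi**2)) - (64/(9*pi**2)) = -128/(9*pi**2).
Hence a_3 = (1/2)·(-128/(9*pi**2)) = -64/(9*pi**2).

-64/(9*pi**2)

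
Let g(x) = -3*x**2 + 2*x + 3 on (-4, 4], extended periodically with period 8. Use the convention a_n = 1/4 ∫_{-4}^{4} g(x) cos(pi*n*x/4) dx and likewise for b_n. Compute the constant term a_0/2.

a_0 = 1/4 ∫_{-4}^{4} g(x) dx = 1/4 · (-104) = -26.
So the constant term a_0/2 = -13.

-13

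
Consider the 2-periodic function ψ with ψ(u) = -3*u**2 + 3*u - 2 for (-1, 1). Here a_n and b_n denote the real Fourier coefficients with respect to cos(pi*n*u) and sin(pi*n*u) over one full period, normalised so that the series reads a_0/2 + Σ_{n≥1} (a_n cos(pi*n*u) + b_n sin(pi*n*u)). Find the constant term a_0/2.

-3

a_0 = ∫_{-1}^{1} ψ(u) du = -6.
So the constant term a_0/2 = -3.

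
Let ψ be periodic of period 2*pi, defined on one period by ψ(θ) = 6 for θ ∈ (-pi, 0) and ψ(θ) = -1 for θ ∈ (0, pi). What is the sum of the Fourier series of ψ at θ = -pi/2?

6

ψ is continuous at θ = -pi/2 with value 6, so the series converges to 6 there.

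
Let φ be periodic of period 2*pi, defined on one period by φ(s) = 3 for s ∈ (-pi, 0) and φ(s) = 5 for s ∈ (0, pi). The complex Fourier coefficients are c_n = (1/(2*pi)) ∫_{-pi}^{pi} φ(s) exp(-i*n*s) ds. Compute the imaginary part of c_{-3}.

Since φ is real-valued, Im(c_{-3}) = -(1/(2*pi)) ∫_{-pi}^{pi} φ(s) sin(-3*s) ds = b_{3}/2.
Split the integral at the breakpoints.
Directly, an antiderivative of (3) sin(-3*s) is cos(3*s); evaluating from -pi to 0: ∫_{-pi}^{0} (3) sin(-3*s) ds = (1) - (-1) = 2.
Directly, an antiderivative of (5) sin(-3*s) is 5*cos(3*s)/3; evaluating from 0 to pi: ∫_{0}^{pi} (5) sin(-3*s) ds = (-5/3) - (5/3) = -10/3.
So ∫_{-pi}^{pi} φ(s) sin(-3*s) ds = -4/3.
Hence Im(c_{-3}) = (-1/(2*pi))·(-4/3) = 2/(3*pi).

2/(3*pi)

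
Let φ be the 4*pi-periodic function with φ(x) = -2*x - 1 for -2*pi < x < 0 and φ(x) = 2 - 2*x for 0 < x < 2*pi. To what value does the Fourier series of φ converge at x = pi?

2 - 2*pi

φ is continuous at x = pi with value 2 - 2*pi, so the series converges to 2 - 2*pi there.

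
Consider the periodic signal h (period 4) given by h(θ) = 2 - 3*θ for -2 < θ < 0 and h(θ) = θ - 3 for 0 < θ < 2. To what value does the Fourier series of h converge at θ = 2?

7/2

At θ = 2 the one-sided limits are h(2^-) = -1 and h(2^+) = 8.
By Dirichlet's theorem the series converges to their average, [(-1) + (8)]/2 = 7/2.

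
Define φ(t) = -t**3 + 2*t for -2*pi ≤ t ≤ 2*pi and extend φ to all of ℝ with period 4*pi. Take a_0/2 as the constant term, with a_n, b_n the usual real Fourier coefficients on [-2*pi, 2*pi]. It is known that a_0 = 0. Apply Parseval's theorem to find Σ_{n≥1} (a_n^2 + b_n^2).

32*pi**2*(-84*pi**2 + 35 + 60*pi**4)/105

Parseval: a_0^2/2 + Σ_{n≥1} (a_n^2+b_n^2) = (1/(2*pi)) ∫_{-2*pi}^{2*pi} φ(t)^2 dt = 32*pi**2*(-84*pi**2 + 35 + 60*pi**4)/105.
Subtract a_0^2/2 = 0: Σ (a_n^2+b_n^2) = 32*pi**2*(-84*pi**2 + 35 + 60*pi**4)/105.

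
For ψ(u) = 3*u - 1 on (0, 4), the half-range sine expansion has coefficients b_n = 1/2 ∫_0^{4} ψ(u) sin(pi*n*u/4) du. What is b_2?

-12/pi

b_2 = 1/2 ∫_0^{4} (3*u - 1) sin(pi*u/2) du.
Integrating by parts (boundary term plus one more integral), an antiderivative of (3*u - 1) sin(pi*u/2) is -6*u*cos(pi*u/2)/pi + 12*sin(pi*u/2)/pi**2 + 2*cos(pi*u/2)/pi; evaluating from 0 to 4: ∫_{0}^{4} (3*u - 1) sin(pi*u/2) du = (-22/pi) - (2/pi) = -24/pi.
Hence b_2 = (1/2)·(-24/pi) = -12/pi.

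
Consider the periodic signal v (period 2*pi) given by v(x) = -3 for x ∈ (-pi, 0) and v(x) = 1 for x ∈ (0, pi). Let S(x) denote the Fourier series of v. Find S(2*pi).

-1

x = 2*pi differs from x = 0 by 1 full period(s), and the series is 2*pi-periodic.
At x = 0 the one-sided limits are v(0^-) = -3 and v(0^+) = 1.
By Dirichlet's theorem the series converges to their average, [(-3) + (1)]/2 = -1.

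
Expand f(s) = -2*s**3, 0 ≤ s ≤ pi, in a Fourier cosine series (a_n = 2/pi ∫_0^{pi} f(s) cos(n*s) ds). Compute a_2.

a_2 = 2/pi ∫_0^{pi} (-2*s**3) cos(2*s) ds.
Integrating by parts three times (tabular method), an antiderivative of (-2*s**3) cos(2*s) is -s**3*sin(2*s) - 3*s**2*cos(2*s)/2 + 3*s*sin(2*s)/2 + 3*cos(2*s)/4; evaluating from 0 to pi: ∫_{0}^{pi} (-2*s**3) cos(2*s) ds = (3/4 - 3*pi**2/2) - (3/4) = -3*pi**2/2.
Hence a_2 = (2/pi)·(-3*pi**2/2) = -3*pi.

-3*pi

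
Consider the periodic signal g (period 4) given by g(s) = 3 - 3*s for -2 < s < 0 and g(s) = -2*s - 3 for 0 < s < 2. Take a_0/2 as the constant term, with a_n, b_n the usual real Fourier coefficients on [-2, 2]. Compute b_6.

b_6 = 1/2 ∫_{-2}^{2} g(s) sin(3*pi*s) ds.
Split the integral at the breakpoints.
Integrating by parts (boundary term plus one more integral), an antiderivative of (3 - 3*s) sin(3*pi*s) is s*cos(3*pi*s)/pi - sin(3*pi*s)/(3*pi**2) - cos(3*pi*s)/pi; evaluating from -2 to 0: ∫_{-2}^{0} (3 - 3*s) sin(3*pi*s) ds = (-1/pi) - (-3/pi) = 2/pi.
Integrating by parts (boundary term plus one more integral), an antiderivative of (-2*s - 3) sin(3*pi*s) is 2*s*cos(3*pi*s)/(3*pi) - 2*sin(3*pi*s)/(9*pi**2) + cos(3*pi*s)/pi; evaluating from 0 to 2: ∫_{0}^{2} (-2*s - 3) sin(3*pi*s) ds = (7/(3*pi)) - (1/pi) = 4/(3*pi).
Summing the pieces and multiplying by (1/2) gives b_6 = 5/(3*pi).

5/(3*pi)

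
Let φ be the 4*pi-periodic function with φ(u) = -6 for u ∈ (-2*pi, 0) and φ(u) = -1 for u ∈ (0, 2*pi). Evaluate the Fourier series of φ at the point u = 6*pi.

u = 6*pi differs from u = -2*pi by 2 full period(s), and the series is 4*pi-periodic.
At u = -2*pi the one-sided limits are φ(-2*pi^-) = -1 and φ(-2*pi^+) = -6.
By Dirichlet's theorem the series converges to their average, [(-1) + (-6)]/2 = -7/2.

-7/2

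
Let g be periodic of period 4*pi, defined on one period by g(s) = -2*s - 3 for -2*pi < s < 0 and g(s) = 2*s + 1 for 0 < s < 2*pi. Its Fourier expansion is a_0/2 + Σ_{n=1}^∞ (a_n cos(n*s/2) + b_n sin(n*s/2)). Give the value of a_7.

-16/(49*pi)

a_7 = (1/(2*pi)) ∫_{-2*pi}^{2*pi} g(s) cos(7*s/2) ds.
Split the integral at the breakpoints.
Integrating by parts (boundary term plus one more integral), an antiderivative of (-2*s - 3) cos(7*s/2) is -4*s*sin(7*s/2)/7 - 6*sin(7*s/2)/7 - 8*cos(7*s/2)/49; evaluating from -2*pi to 0: ∫_{-2*pi}^{0} (-2*s - 3) cos(7*s/2) ds = (-8/49) - (8/49) = -16/49.
Integrating by parts (boundary term plus one more integral), an antiderivative of (2*s + 1) cos(7*s/2) is 4*s*sin(7*s/2)/7 + 2*sin(7*s/2)/7 + 8*cos(7*s/2)/49; evaluating from 0 to 2*pi: ∫_{0}^{2*pi} (2*s + 1) cos(7*s/2) ds = (-8/49) - (8/49) = -16/49.
Summing the pieces and multiplying by (1/(2*pi)) gives a_7 = -16/(49*pi).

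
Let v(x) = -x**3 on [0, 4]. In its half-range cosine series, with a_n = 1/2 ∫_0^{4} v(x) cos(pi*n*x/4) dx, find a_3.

a_3 = 1/2 ∫_0^{4} (-x**3) cos(3*pi*x/4) dx.
Integrating by parts three times (tabular method), an antiderivative of (-x**3) cos(3*pi*x/4) is -4*x**3*sin(3*pi*x/4)/(3*pi) - 16*x**2*cos(3*pi*x/4)/(3*pi**2) + 128*x*sin(3*pi*x/4)/(9*pi**3) + 512*cos(3*pi*x/4)/(27*pi**4); evaluating from 0 to 4: ∫_{0}^{4} (-x**3) cos(3*pi*x/4) dx = (256*(-2 + 9*pi**2)/(27*pi**4)) - (512/(27*pi**4)) = 256*(-4 + 9*pi**2)/(27*pi**4).
Hence a_3 = (1/2)·(256*(-4 + 9*pi**2)/(27*pi**4)) = 128*(-4 + 9*pi**2)/(27*pi**4).

128*(-4 + 9*pi**2)/(27*pi**4)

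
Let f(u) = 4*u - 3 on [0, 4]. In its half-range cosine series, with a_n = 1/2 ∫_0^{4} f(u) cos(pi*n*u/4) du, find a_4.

0

a_4 = 1/2 ∫_0^{4} (4*u - 3) cos(pi*u) du.
Integrating by parts (boundary term plus one more integral), an antiderivative of (4*u - 3) cos(pi*u) is 4*u*sin(pi*u)/pi - 3*sin(pi*u)/pi + 4*cos(pi*u)/pi**2; evaluating from 0 to 4: ∫_{0}^{4} (4*u - 3) cos(pi*u) du = (4/pi**2) - (4/pi**2) = 0.
Hence a_4 = (1/2)·(0) = 0.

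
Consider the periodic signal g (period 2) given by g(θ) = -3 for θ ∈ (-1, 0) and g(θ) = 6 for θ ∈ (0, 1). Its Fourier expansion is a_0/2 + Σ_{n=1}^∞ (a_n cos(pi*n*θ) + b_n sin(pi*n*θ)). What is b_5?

18/(5*pi)

b_5 = ∫_{-1}^{1} g(θ) sin(5*pi*θ) dθ.
Split the integral at the breakpoints.
Directly, an antiderivative of (-3) sin(5*pi*θ) is 3*cos(5*pi*θ)/(5*pi); evaluating from -1 to 0: ∫_{-1}^{0} (-3) sin(5*pi*θ) dθ = (3/(5*pi)) - (-3/(5*pi)) = 6/(5*pi).
Directly, an antiderivative of (6) sin(5*pi*θ) is -6*cos(5*pi*θ)/(5*pi); evaluating from 0 to 1: ∫_{0}^{1} (6) sin(5*pi*θ) dθ = (6/(5*pi)) - (-6/(5*pi)) = 12/(5*pi).
Summing the pieces gives b_5 = 18/(5*pi).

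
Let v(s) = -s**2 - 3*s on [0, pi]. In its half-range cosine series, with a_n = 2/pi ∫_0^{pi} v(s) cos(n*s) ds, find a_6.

-1/9

a_6 = 2/pi ∫_0^{pi} (-s**2 - 3*s) cos(6*s) ds.
Integrating by parts twice (tabular method), an antiderivative of (-s**2 - 3*s) cos(6*s) is -s**2*sin(6*s)/6 - s*sin(6*s)/2 - s*cos(6*s)/18 + sin(6*s)/108 - cos(6*s)/12; evaluating from 0 to pi: ∫_{0}^{pi} (-s**2 - 3*s) cos(6*s) ds = (-pi/18 - 1/12) - (-1/12) = -pi/18.
Hence a_6 = (2/pi)·(-pi/18) = -1/9.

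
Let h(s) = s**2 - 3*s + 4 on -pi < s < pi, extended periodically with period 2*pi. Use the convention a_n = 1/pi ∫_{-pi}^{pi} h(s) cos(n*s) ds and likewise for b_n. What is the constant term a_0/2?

pi**2/3 + 4

a_0 = 1/pi ∫_{-pi}^{pi} h(s) ds = 1/pi · (2*pi*(pi**2 + 12)/3) = 2*pi**2/3 + 8.
So the constant term a_0/2 = pi**2/3 + 4.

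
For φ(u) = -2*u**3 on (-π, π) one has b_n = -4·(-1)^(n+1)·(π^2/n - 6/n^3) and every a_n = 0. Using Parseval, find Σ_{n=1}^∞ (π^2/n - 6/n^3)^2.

Parseval: Σ b_n^2 = (1/π) ∫_{-π}^{π} φ(u)^2 du = 8*pi**6/7.
b_n^2 = 16·(π^2/n - 6/n^3)^2, so the sum equals (8*pi**6/7)/16 = pi**6/14.

pi**6/14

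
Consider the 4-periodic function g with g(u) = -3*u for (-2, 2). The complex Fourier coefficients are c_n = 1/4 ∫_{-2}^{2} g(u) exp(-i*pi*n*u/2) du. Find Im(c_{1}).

6/pi

Since g is real-valued, Im(c_{1}) = -1/4 ∫_{-2}^{2} g(u) sin(pi*u/2) du = -b_{1}/2.
g is odd and sin(pi*u/2) is odd, so the integrand is even: ∫_{-2}^{2} g(u) sin(pi*u/2) du = 2∫_0^{2} g(u) sin(pi*u/2) du.
Integrating by parts (boundary term plus one more integral), an antiderivative of (-3*u) sin(pi*u/2) is 6*u*cos(pi*u/2)/pi - 12*sin(pi*u/2)/pi**2; evaluating from 0 to 2: ∫_{0}^{2} (-3*u) sin(pi*u/2) du = (-12/pi) - (0) = -12/pi.
So ∫_{-2}^{2} g(u) sin(pi*u/2) du = -24/pi.
Hence Im(c_{1}) = (-1/4)·(-24/pi) = 6/pi.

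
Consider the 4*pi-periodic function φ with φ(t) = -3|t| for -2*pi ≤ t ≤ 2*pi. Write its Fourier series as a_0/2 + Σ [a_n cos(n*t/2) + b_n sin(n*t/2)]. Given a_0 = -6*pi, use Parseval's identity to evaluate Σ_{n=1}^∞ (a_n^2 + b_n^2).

6*pi**2

Parseval: a_0^2/2 + Σ_{n≥1} (a_n^2+b_n^2) = (1/(2*pi)) ∫_{-2*pi}^{2*pi} φ(t)^2 dt = 24*pi**2.
Subtract a_0^2/2 = 18*pi**2: Σ (a_n^2+b_n^2) = 6*pi**2.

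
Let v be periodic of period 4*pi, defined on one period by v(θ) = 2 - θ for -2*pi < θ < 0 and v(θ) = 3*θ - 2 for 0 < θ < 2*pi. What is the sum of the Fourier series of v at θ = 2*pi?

At θ = 2*pi the one-sided limits are v(2*pi^-) = -2 + 6*pi and v(2*pi^+) = 2 + 2*pi.
By Dirichlet's theorem the series converges to their average, [(-2 + 6*pi) + (2 + 2*pi)]/2 = 4*pi.

4*pi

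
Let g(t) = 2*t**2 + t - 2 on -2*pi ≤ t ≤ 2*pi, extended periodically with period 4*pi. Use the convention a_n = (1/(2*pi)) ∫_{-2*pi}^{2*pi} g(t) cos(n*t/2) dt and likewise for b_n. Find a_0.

-4 + 16*pi**2/3

a_0 = (1/(2*pi)) ∫_{-2*pi}^{2*pi} g(t) dt = (1/(2*pi)) · (-8*pi + 32*pi**3/3) = -4 + 16*pi**2/3.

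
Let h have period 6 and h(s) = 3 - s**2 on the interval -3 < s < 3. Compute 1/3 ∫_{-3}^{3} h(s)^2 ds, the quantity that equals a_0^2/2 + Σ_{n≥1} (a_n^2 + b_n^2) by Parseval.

72/5

1/3 ∫_{-3}^{3} h(s)^2 ds = 1/3 · (216/5) = 72/5.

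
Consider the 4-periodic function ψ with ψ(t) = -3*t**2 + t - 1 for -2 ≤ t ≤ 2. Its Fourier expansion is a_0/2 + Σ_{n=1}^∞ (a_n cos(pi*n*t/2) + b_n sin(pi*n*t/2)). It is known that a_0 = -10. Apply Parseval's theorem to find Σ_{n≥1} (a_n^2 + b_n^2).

Parseval: a_0^2/2 + Σ_{n≥1} (a_n^2+b_n^2) = 1/2 ∫_{-2}^{2} ψ(t)^2 dt = 1174/15.
Subtract a_0^2/2 = 50: Σ (a_n^2+b_n^2) = 424/15.

424/15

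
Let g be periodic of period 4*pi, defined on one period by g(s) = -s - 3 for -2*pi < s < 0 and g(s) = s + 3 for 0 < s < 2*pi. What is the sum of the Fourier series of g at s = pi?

3 + pi

g is continuous at s = pi with value 3 + pi, so the series converges to 3 + pi there.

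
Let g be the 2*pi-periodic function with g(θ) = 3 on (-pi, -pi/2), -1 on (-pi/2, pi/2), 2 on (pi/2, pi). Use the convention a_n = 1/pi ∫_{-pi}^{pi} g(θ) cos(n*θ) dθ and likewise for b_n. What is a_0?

3/2

a_0 = 1/pi ∫_{-pi}^{pi} g(θ) dθ = 1/pi · (3*pi/2) = 3/2.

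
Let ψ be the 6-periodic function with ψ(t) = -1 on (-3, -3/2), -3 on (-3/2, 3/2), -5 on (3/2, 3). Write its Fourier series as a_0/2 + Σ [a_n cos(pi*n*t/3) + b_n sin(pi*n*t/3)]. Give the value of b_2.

b_2 = 1/3 ∫_{-3}^{3} ψ(t) sin(2*pi*t/3) dt.
Split the integral at the breakpoints.
Directly, an antiderivative of (-1) sin(2*pi*t/3) is 3*cos(2*pi*t/3)/(2*pi); evaluating from -3 to -3/2: ∫_{-3}^{-3/2} (-1) sin(2*pi*t/3) dt = (-3/(2*pi)) - (3/(2*pi)) = -3/pi.
Directly, an antiderivative of (-3) sin(2*pi*t/3) is 9*cos(2*pi*t/3)/(2*pi); evaluating from -3/2 to 3/2: ∫_{-3/2}^{3/2} (-3) sin(2*pi*t/3) dt = (-9/(2*pi)) - (-9/(2*pi)) = 0.
Directly, an antiderivative of (-5) sin(2*pi*t/3) is 15*cos(2*pi*t/3)/(2*pi); evaluating from 3/2 to 3: ∫_{3/2}^{3} (-5) sin(2*pi*t/3) dt = (15/(2*pi)) - (-15/(2*pi)) = 15/pi.
Summing the pieces and multiplying by (1/3) gives b_2 = 4/pi.

4/pi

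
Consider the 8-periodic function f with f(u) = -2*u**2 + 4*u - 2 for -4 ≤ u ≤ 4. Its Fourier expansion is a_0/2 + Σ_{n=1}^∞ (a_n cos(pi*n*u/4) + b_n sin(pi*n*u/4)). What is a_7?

128/(49*pi**2)

a_7 = 1/4 ∫_{-4}^{4} f(u) cos(7*pi*u/4) du.
Integrating by parts twice (tabular method), an antiderivative of (-2*u**2 + 4*u - 2) cos(7*pi*u/4) is -8*u**2*sin(7*pi*u/4)/(7*pi) + 16*u*sin(7*pi*u/4)/(7*pi) - 64*u*cos(7*pi*u/4)/(49*pi**2) - 8*sin(7*pi*u/4)/(7*pi) + 256*sin(7*pi*u/4)/(343*pi**3) + 64*cos(7*pi*u/4)/(49*pi**2); evaluating from -4 to 4: ∫_{-4}^{4} (-2*u**2 + 4*u - 2) cos(7*pi*u/4) du = (192/(49*pi**2)) - (-320/(49*pi**2)) = 512/(49*pi**2).
Hence a_7 = (1/4)·(512/(49*pi**2)) = 128/(49*pi**2).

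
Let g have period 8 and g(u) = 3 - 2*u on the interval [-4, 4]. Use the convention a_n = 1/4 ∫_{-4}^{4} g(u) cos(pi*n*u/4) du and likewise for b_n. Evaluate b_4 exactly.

4/pi

b_4 = 1/4 ∫_{-4}^{4} g(u) sin(pi*u) du.
Integrating by parts (boundary term plus one more integral), an antiderivative of (3 - 2*u) sin(pi*u) is 2*u*cos(pi*u)/pi - 2*sin(pi*u)/pi**2 - 3*cos(pi*u)/pi; evaluating from -4 to 4: ∫_{-4}^{4} (3 - 2*u) sin(pi*u) du = (5/pi) - (-11/pi) = 16/pi.
Hence b_4 = (1/4)·(16/pi) = 4/pi.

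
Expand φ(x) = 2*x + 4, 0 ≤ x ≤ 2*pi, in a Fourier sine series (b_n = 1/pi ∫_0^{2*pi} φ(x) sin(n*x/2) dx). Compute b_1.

16/pi + 8

b_1 = 1/pi ∫_0^{2*pi} (2*x + 4) sin(x/2) dx.
Integrating by parts (boundary term plus one more integral), an antiderivative of (2*x + 4) sin(x/2) is -4*x*cos(x/2) + 8*sin(x/2) - 8*cos(x/2); evaluating from 0 to 2*pi: ∫_{0}^{2*pi} (2*x + 4) sin(x/2) dx = (8 + 8*pi) - (-8) = 16 + 8*pi.
Hence b_1 = (1/pi)·(16 + 8*pi) = 16/pi + 8.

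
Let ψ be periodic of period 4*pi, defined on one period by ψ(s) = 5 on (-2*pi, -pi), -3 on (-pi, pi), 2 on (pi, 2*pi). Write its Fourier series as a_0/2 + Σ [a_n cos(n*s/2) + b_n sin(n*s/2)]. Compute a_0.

a_0 = (1/(2*pi)) ∫_{-2*pi}^{2*pi} ψ(s) ds = (1/(2*pi)) · (pi) = 1/2.

1/2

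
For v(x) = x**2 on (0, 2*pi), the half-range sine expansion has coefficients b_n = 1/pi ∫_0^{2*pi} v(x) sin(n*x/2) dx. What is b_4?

b_4 = 1/pi ∫_0^{2*pi} (x**2) sin(2*x) dx.
Integrating by parts twice (tabular method), an antiderivative of (x**2) sin(2*x) is -x**2*cos(2*x)/2 + x*sin(2*x)/2 + cos(2*x)/4; evaluating from 0 to 2*pi: ∫_{0}^{2*pi} (x**2) sin(2*x) dx = (1/4 - 2*pi**2) - (1/4) = -2*pi**2.
Hence b_4 = (1/pi)·(-2*pi**2) = -2*pi.

-2*pi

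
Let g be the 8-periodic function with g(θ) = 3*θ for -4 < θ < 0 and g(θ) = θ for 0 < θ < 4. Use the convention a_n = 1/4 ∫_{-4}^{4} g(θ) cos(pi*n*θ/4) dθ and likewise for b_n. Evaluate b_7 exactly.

b_7 = 1/4 ∫_{-4}^{4} g(θ) sin(7*pi*θ/4) dθ.
Split the integral at the breakpoints.
Integrating by parts (boundary term plus one more integral), an antiderivative of (3*θ) sin(7*pi*θ/4) is -12*θ*cos(7*pi*θ/4)/(7*pi) + 48*sin(7*pi*θ/4)/(49*pi**2); evaluating from -4 to 0: ∫_{-4}^{0} (3*θ) sin(7*pi*θ/4) dθ = (0) - (-48/(7*pi)) = 48/(7*pi).
Integrating by parts (boundary term plus one more integral), an antiderivative of (θ) sin(7*pi*θ/4) is -4*θ*cos(7*pi*θ/4)/(7*pi) + 16*sin(7*pi*θ/4)/(49*pi**2); evaluating from 0 to 4: ∫_{0}^{4} (θ) sin(7*pi*θ/4) dθ = (16/(7*pi)) - (0) = 16/(7*pi).
Summing the pieces and multiplying by (1/4) gives b_7 = 16/(7*pi).

16/(7*pi)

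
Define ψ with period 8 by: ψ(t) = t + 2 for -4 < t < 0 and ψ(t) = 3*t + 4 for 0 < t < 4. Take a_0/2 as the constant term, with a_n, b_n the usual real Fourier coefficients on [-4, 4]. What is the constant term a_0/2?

5

a_0 = 1/4 ∫_{-4}^{4} ψ(t) dt = 1/4 · (40) = 10.
So the constant term a_0/2 = 5.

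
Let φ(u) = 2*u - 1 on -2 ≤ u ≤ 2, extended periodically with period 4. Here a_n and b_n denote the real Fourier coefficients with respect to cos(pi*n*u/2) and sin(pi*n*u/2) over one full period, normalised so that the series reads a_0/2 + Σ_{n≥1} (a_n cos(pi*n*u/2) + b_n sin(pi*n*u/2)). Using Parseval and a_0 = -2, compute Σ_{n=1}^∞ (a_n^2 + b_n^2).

32/3

Parseval: a_0^2/2 + Σ_{n≥1} (a_n^2+b_n^2) = 1/2 ∫_{-2}^{2} φ(u)^2 du = 38/3.
Subtract a_0^2/2 = 2: Σ (a_n^2+b_n^2) = 32/3.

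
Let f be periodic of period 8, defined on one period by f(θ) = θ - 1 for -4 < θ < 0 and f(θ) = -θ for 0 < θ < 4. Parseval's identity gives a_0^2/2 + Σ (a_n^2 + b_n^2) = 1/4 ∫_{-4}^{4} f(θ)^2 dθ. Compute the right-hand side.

1/4 ∫_{-4}^{4} f(θ)^2 dθ = 1/4 · (188/3) = 47/3.

47/3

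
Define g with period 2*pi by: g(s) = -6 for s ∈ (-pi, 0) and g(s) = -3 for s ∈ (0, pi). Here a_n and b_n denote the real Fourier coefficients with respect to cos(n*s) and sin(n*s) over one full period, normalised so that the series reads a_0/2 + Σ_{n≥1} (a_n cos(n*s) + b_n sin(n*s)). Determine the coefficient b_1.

b_1 = 1/pi ∫_{-pi}^{pi} g(s) sin(s) ds.
Split the integral at the breakpoints.
Directly, an antiderivative of (-6) sin(s) is 6*cos(s); evaluating from -pi to 0: ∫_{-pi}^{0} (-6) sin(s) ds = (6) - (-6) = 12.
Directly, an antiderivative of (-3) sin(s) is 3*cos(s); evaluating from 0 to pi: ∫_{0}^{pi} (-3) sin(s) ds = (-3) - (3) = -6.
Summing the pieces and multiplying by (1/pi) gives b_1 = 6/pi.

6/pi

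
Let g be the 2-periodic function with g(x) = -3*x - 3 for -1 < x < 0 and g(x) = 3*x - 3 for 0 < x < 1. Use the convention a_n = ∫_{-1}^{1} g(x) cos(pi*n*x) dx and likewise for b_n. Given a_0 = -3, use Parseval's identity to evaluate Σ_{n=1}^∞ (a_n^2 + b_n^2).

Parseval: a_0^2/2 + Σ_{n≥1} (a_n^2+b_n^2) = ∫_{-1}^{1} g(x)^2 dx = 6.
Subtract a_0^2/2 = 9/2: Σ (a_n^2+b_n^2) = 3/2.

3/2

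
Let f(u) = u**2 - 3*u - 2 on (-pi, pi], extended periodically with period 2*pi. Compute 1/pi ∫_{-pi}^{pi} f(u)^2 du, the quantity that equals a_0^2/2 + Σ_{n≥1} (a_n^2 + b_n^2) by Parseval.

8 + 10*pi**2/3 + 2*pi**4/5

1/pi ∫_{-pi}^{pi} f(u)^2 du = 1/pi · (2*pi*(60 + 25*pi**2 + 3*pi**4)/15) = 8 + 10*pi**2/3 + 2*pi**4/5.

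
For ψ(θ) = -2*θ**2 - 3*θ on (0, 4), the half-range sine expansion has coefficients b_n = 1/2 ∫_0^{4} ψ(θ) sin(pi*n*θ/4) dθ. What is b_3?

b_3 = 1/2 ∫_0^{4} (-2*θ**2 - 3*θ) sin(3*pi*θ/4) dθ.
Integrating by parts twice (tabular method), an antiderivative of (-2*θ**2 - 3*θ) sin(3*pi*θ/4) is 8*θ**2*cos(3*pi*θ/4)/(3*pi) - 64*θ*sin(3*pi*θ/4)/(9*pi**2) + 4*θ*cos(3*pi*θ/4)/pi - 16*sin(3*pi*θ/4)/(3*pi**2) - 256*cos(3*pi*θ/4)/(27*pi**3); evaluating from 0 to 4: ∫_{0}^{4} (-2*θ**2 - 3*θ) sin(3*pi*θ/4) dθ = (16*(16 - 99*pi**2)/(27*pi**3)) - (-256/(27*pi**3)) = 16*(32 - 99*pi**2)/(27*pi**3).
Hence b_3 = (1/2)·(16*(32 - 99*pi**2)/(27*pi**3)) = 8*(32 - 99*pi**2)/(27*pi**3).

8*(32 - 99*pi**2)/(27*pi**3)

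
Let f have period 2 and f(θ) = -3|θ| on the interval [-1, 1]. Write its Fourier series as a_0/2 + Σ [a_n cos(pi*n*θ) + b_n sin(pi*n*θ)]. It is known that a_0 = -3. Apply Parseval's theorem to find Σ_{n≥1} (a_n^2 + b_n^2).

3/2

Parseval: a_0^2/2 + Σ_{n≥1} (a_n^2+b_n^2) = ∫_{-1}^{1} f(θ)^2 dθ = 6.
Subtract a_0^2/2 = 9/2: Σ (a_n^2+b_n^2) = 3/2.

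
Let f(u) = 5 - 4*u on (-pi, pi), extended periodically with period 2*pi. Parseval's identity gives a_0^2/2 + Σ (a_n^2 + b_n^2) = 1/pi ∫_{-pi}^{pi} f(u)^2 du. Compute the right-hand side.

1/pi ∫_{-pi}^{pi} f(u)^2 du = 1/pi · (50*pi + 32*pi**3/3) = 50 + 32*pi**2/3.

50 + 32*pi**2/3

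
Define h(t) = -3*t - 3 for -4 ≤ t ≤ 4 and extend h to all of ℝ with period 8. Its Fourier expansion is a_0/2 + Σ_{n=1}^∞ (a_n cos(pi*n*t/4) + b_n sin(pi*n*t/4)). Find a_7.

a_7 = 1/4 ∫_{-4}^{4} h(t) cos(7*pi*t/4) dt.
Integrating by parts (boundary term plus one more integral), an antiderivative of (-3*t - 3) cos(7*pi*t/4) is -12*t*sin(7*pi*t/4)/(7*pi) - 12*sin(7*pi*t/4)/(7*pi) - 48*cos(7*pi*t/4)/(49*pi**2); evaluating from -4 to 4: ∫_{-4}^{4} (-3*t - 3) cos(7*pi*t/4) dt = (48/(49*pi**2)) - (48/(49*pi**2)) = 0.
Hence a_7 = (1/4)·(0) = 0.

0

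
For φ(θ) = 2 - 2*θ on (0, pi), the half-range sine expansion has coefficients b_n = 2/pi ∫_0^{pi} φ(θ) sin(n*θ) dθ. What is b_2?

2

b_2 = 2/pi ∫_0^{pi} (2 - 2*θ) sin(2*θ) dθ.
Integrating by parts (boundary term plus one more integral), an antiderivative of (2 - 2*θ) sin(2*θ) is θ*cos(2*θ) - sin(2*θ)/2 - cos(2*θ); evaluating from 0 to pi: ∫_{0}^{pi} (2 - 2*θ) sin(2*θ) dθ = (-1 + pi) - (-1) = pi.
Hence b_2 = (2/pi)·(pi) = 2.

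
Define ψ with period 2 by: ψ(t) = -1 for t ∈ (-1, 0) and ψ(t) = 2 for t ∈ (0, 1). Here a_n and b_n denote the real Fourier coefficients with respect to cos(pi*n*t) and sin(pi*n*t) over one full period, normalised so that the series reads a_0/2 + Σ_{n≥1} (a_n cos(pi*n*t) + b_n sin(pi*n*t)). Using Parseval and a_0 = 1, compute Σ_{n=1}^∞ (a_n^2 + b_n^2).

Parseval: a_0^2/2 + Σ_{n≥1} (a_n^2+b_n^2) = ∫_{-1}^{1} ψ(t)^2 dt = 5.
Subtract a_0^2/2 = 1/2: Σ (a_n^2+b_n^2) = 9/2.

9/2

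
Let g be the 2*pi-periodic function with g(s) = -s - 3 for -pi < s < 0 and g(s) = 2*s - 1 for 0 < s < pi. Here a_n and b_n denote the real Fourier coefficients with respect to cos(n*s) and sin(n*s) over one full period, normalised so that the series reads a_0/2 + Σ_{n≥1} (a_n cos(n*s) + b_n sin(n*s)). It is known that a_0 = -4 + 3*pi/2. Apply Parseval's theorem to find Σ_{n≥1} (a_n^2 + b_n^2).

Parseval: a_0^2/2 + Σ_{n≥1} (a_n^2+b_n^2) = 1/pi ∫_{-pi}^{pi} g(s)^2 ds = -5*pi + 10 + 5*pi**2/3.
Subtract a_0^2/2 = (8 - 3*pi)**2/8: Σ (a_n^2+b_n^2) = 2 + pi + 13*pi**2/24.

2 + pi + 13*pi**2/24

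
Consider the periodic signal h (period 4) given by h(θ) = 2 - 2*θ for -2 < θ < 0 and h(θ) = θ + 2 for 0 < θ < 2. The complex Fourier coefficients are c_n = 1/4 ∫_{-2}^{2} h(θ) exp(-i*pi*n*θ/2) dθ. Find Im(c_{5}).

Since h is real-valued, Im(c_{5}) = -1/4 ∫_{-2}^{2} h(θ) sin(5*pi*θ/2) dθ = -b_{5}/2.
Split the integral at the breakpoints.
Integrating by parts (boundary term plus one more integral), an antiderivative of (2 - 2*θ) sin(5*pi*θ/2) is 4*θ*cos(5*pi*θ/2)/(5*pi) - 8*sin(5*pi*θ/2)/(25*pi**2) - 4*cos(5*pi*θ/2)/(5*pi); evaluating from -2 to 0: ∫_{-2}^{0} (2 - 2*θ) sin(5*pi*θ/2) dθ = (-4/(5*pi)) - (12/(5*pi)) = -16/(5*pi).
Integrating by parts (boundary term plus one more integral), an antiderivative of (θ + 2) sin(5*pi*θ/2) is -2*θ*cos(5*pi*θ/2)/(5*pi) + 4*sin(5*pi*θ/2)/(25*pi**2) - 4*cos(5*pi*θ/2)/(5*pi); evaluating from 0 to 2: ∫_{0}^{2} (θ + 2) sin(5*pi*θ/2) dθ = (8/(5*pi)) - (-4/(5*pi)) = 12/(5*pi).
So ∫_{-2}^{2} h(θ) sin(5*pi*θ/2) dθ = -4/(5*pi).
Hence Im(c_{5}) = (-1/4)·(-4/(5*pi)) = 1/(5*pi).

1/(5*pi)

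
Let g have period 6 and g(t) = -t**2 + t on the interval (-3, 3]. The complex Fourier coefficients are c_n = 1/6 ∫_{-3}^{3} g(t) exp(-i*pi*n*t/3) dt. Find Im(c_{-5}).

3/(5*pi)

Since g is real-valued, Im(c_{-5}) = -1/6 ∫_{-3}^{3} g(t) sin(-5*pi*t/3) dt = b_{5}/2.
Integrating by parts twice (tabular method), an antiderivative of (-t**2 + t) sin(-5*pi*t/3) is -3*t**2*cos(5*pi*t/3)/(5*pi) + 18*t*sin(5*pi*t/3)/(25*pi**2) + 3*t*cos(5*pi*t/3)/(5*pi) - 9*sin(5*pi*t/3)/(25*pi**2) + 54*cos(5*pi*t/3)/(125*pi**3); evaluating from -3 to 3: ∫_{-3}^{3} (-t**2 + t) sin(-5*pi*t/3) dt = (18*(-3 + 25*pi**2)/(125*pi**3)) - (18*(-3 + 50*pi**2)/(125*pi**3)) = -18/(5*pi).
Hence Im(c_{-5}) = (-1/6)·(-18/(5*pi)) = 3/(5*pi).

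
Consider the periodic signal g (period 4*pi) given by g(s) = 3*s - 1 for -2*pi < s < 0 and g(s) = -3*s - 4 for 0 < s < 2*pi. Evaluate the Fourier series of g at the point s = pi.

g is continuous at s = pi with value -3*pi - 4, so the series converges to -3*pi - 4 there.

-3*pi - 4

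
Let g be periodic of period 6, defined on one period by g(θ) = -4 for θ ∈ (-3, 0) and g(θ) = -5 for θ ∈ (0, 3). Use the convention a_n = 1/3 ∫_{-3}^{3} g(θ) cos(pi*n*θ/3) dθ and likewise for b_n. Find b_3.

-2/(3*pi)

b_3 = 1/3 ∫_{-3}^{3} g(θ) sin(pi*θ) dθ.
Split the integral at the breakpoints.
Directly, an antiderivative of (-4) sin(pi*θ) is 4*cos(pi*θ)/pi; evaluating from -3 to 0: ∫_{-3}^{0} (-4) sin(pi*θ) dθ = (4/pi) - (-4/pi) = 8/pi.
Directly, an antiderivative of (-5) sin(pi*θ) is 5*cos(pi*θ)/pi; evaluating from 0 to 3: ∫_{0}^{3} (-5) sin(pi*θ) dθ = (-5/pi) - (5/pi) = -10/pi.
Summing the pieces and multiplying by (1/3) gives b_3 = -2/(3*pi).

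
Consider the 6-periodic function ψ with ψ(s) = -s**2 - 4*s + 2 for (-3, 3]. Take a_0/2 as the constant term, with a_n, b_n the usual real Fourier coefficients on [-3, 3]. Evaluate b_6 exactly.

b_6 = 1/3 ∫_{-3}^{3} ψ(s) sin(2*pi*s) ds.
Integrating by parts twice (tabular method), an antiderivative of (-s**2 - 4*s + 2) sin(2*pi*s) is s**2*cos(2*pi*s)/(2*pi) - s*sin(2*pi*s)/(2*pi**2) + 2*s*cos(2*pi*s)/pi - sin(2*pi*s)/pi**2 - cos(2*pi*s)/pi - cos(2*pi*s)/(4*pi**3); evaluating from -3 to 3: ∫_{-3}^{3} (-s**2 - 4*s + 2) sin(2*pi*s) ds = ((-1 + 38*pi**2)/(4*pi**3)) - ((-10*pi**2 - 1)/(4*pi**3)) = 12/pi.
Hence b_6 = (1/3)·(12/pi) = 4/pi.

4/pi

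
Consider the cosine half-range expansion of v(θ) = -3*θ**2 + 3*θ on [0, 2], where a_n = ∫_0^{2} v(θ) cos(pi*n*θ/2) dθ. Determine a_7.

24/(49*pi**2)

a_7 = ∫_0^{2} (-3*θ**2 + 3*θ) cos(7*pi*θ/2) dθ.
Integrating by parts twice (tabular method), an antiderivative of (-3*θ**2 + 3*θ) cos(7*pi*θ/2) is -6*θ**2*sin(7*pi*θ/2)/(7*pi) + 6*θ*sin(7*pi*θ/2)/(7*pi) - 24*θ*cos(7*pi*θ/2)/(49*pi**2) + 48*sin(7*pi*θ/2)/(343*pi**3) + 12*cos(7*pi*θ/2)/(49*pi**2); evaluating from 0 to 2: ∫_{0}^{2} (-3*θ**2 + 3*θ) cos(7*pi*θ/2) dθ = (36/(49*pi**2)) - (12/(49*pi**2)) = 24/(49*pi**2).
Hence a_7 = 24/(49*pi**2).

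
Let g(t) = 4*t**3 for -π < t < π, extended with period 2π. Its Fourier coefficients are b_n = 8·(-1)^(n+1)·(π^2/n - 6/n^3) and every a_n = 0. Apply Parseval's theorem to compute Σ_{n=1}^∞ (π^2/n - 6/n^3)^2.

Parseval: Σ b_n^2 = (1/π) ∫_{-π}^{π} g(t)^2 dt = 32*pi**6/7.
b_n^2 = 64·(π^2/n - 6/n^3)^2, so the sum equals (32*pi**6/7)/64 = pi**6/14.

pi**6/14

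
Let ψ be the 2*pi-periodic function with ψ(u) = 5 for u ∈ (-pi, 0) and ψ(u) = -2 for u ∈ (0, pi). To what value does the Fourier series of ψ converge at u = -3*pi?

u = -3*pi differs from u = pi by -2 full period(s), and the series is 2*pi-periodic.
At u = pi the one-sided limits are ψ(pi^-) = -2 and ψ(pi^+) = 5.
By Dirichlet's theorem the series converges to their average, [(-2) + (5)]/2 = 3/2.

3/2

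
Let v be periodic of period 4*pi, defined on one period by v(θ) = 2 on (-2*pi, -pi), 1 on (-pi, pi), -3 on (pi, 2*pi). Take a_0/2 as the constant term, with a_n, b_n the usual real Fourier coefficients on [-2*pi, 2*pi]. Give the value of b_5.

b_5 = (1/(2*pi)) ∫_{-2*pi}^{2*pi} v(θ) sin(5*θ/2) dθ.
Split the integral at the breakpoints.
Directly, an antiderivative of (2) sin(5*θ/2) is -4*cos(5*θ/2)/5; evaluating from -2*pi to -pi: ∫_{-2*pi}^{-pi} (2) sin(5*θ/2) dθ = (0) - (4/5) = -4/5.
Directly, an antiderivative of (1) sin(5*θ/2) is -2*cos(5*θ/2)/5; evaluating from -pi to pi: ∫_{-pi}^{pi} (1) sin(5*θ/2) dθ = (0) - (0) = 0.
Directly, an antiderivative of (-3) sin(5*θ/2) is 6*cos(5*θ/2)/5; evaluating from pi to 2*pi: ∫_{pi}^{2*pi} (-3) sin(5*θ/2) dθ = (-6/5) - (0) = -6/5.
Summing the pieces and multiplying by (1/(2*pi)) gives b_5 = -1/pi.

-1/pi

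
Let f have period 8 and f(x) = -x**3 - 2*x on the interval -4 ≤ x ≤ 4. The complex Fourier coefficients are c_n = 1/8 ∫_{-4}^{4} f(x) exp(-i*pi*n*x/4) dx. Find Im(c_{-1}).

Since f is real-valued, Im(c_{-1}) = -1/8 ∫_{-4}^{4} f(x) sin(-pi*x/4) dx = b_{1}/2.
f is odd and sin(-pi*x/4) is odd, so the integrand is even: ∫_{-4}^{4} f(x) sin(-pi*x/4) dx = 2∫_0^{4} f(x) sin(-pi*x/4) dx.
Integrating by parts three times (tabular method), an antiderivative of (-x**3 - 2*x) sin(-pi*x/4) is -4*x**3*cos(pi*x/4)/pi + 48*x**2*sin(pi*x/4)/pi**2 - 8*x*cos(pi*x/4)/pi + 384*x*cos(pi*x/4)/pi**3 - 1536*sin(pi*x/4)/pi**4 + 32*sin(pi*x/4)/pi**2; evaluating from 0 to 4: ∫_{0}^{4} (-x**3 - 2*x) sin(-pi*x/4) dx = (-1536/pi**3 + 288/pi) - (0) = -1536/pi**3 + 288/pi.
So ∫_{-4}^{4} f(x) sin(-pi*x/4) dx = -3072/pi**3 + 576/pi.
Hence Im(c_{-1}) = (-1/8)·(-3072/pi**3 + 576/pi) = -72/pi + 384/pi**3.

-72/pi + 384/pi**3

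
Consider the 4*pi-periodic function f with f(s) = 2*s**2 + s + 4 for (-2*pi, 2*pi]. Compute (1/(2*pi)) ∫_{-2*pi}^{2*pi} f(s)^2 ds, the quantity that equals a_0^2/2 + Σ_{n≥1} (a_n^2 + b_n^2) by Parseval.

32 + 136*pi**2/3 + 128*pi**4/5

(1/(2*pi)) ∫_{-2*pi}^{2*pi} f(s)^2 ds = (1/(2*pi)) · (16*pi*(60 + 85*pi**2 + 48*pi**4)/15) = 32 + 136*pi**2/3 + 128*pi**4/5.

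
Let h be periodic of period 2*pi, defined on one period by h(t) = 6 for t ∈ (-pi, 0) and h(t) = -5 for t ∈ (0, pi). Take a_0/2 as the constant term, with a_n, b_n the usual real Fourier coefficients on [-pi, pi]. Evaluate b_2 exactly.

0

b_2 = 1/pi ∫_{-pi}^{pi} h(t) sin(2*t) dt.
Split the integral at the breakpoints.
Directly, an antiderivative of (6) sin(2*t) is -3*cos(2*t); evaluating from -pi to 0: ∫_{-pi}^{0} (6) sin(2*t) dt = (-3) - (-3) = 0.
Directly, an antiderivative of (-5) sin(2*t) is 5*cos(2*t)/2; evaluating from 0 to pi: ∫_{0}^{pi} (-5) sin(2*t) dt = (5/2) - (5/2) = 0.
Summing the pieces and multiplying by (1/pi) gives b_2 = 0.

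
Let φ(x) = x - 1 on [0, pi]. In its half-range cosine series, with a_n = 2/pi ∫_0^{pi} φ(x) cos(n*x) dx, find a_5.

-4/(25*pi)

a_5 = 2/pi ∫_0^{pi} (x - 1) cos(5*x) dx.
Integrating by parts (boundary term plus one more integral), an antiderivative of (x - 1) cos(5*x) is x*sin(5*x)/5 - sin(5*x)/5 + cos(5*x)/25; evaluating from 0 to pi: ∫_{0}^{pi} (x - 1) cos(5*x) dx = (-1/25) - (1/25) = -2/25.
Hence a_5 = (2/pi)·(-2/25) = -4/(25*pi).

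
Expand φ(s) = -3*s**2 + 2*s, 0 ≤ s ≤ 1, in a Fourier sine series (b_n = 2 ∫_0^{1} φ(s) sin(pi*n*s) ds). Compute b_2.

1/pi

b_2 = 2 ∫_0^{1} (-3*s**2 + 2*s) sin(2*pi*s) ds.
Integrating by parts twice (tabular method), an antiderivative of (-3*s**2 + 2*s) sin(2*pi*s) is 3*s**2*cos(2*pi*s)/(2*pi) - 3*s*sin(2*pi*s)/(2*pi**2) - s*cos(2*pi*s)/pi + sin(2*pi*s)/(2*pi**2) - 3*cos(2*pi*s)/(4*pi**3); evaluating from 0 to 1: ∫_{0}^{1} (-3*s**2 + 2*s) sin(2*pi*s) ds = ((-3 + 2*pi**2)/(4*pi**3)) - (-3/(4*pi**3)) = 1/(2*pi).
Hence b_2 = 2·(1/(2*pi)) = 1/pi.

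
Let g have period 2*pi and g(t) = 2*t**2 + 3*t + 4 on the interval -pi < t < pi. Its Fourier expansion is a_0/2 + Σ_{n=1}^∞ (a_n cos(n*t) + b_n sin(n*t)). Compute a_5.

a_5 = 1/pi ∫_{-pi}^{pi} g(t) cos(5*t) dt.
Integrating by parts twice (tabular method), an antiderivative of (2*t**2 + 3*t + 4) cos(5*t) is 2*t**2*sin(5*t)/5 + 3*t*sin(5*t)/5 + 4*t*cos(5*t)/25 + 96*sin(5*t)/125 + 3*cos(5*t)/25; evaluating from -pi to pi: ∫_{-pi}^{pi} (2*t**2 + 3*t + 4) cos(5*t) dt = (-4*pi/25 - 3/25) - (-3/25 + 4*pi/25) = -8*pi/25.
Hence a_5 = (1/pi)·(-8*pi/25) = -8/25.

-8/25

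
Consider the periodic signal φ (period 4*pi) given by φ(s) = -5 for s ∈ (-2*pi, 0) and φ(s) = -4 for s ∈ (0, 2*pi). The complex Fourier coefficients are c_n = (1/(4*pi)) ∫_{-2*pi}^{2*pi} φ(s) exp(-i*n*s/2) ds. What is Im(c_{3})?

-1/(3*pi)

Since φ is real-valued, Im(c_{3}) = -(1/(4*pi)) ∫_{-2*pi}^{2*pi} φ(s) sin(3*s/2) ds = -b_{3}/2.
Split the integral at the breakpoints.
Directly, an antiderivative of (-5) sin(3*s/2) is 10*cos(3*s/2)/3; evaluating from -2*pi to 0: ∫_{-2*pi}^{0} (-5) sin(3*s/2) ds = (10/3) - (-10/3) = 20/3.
Directly, an antiderivative of (-4) sin(3*s/2) is 8*cos(3*s/2)/3; evaluating from 0 to 2*pi: ∫_{0}^{2*pi} (-4) sin(3*s/2) ds = (-8/3) - (8/3) = -16/3.
So ∫_{-2*pi}^{2*pi} φ(s) sin(3*s/2) ds = 4/3.
Hence Im(c_{3}) = (-1/(4*pi))·(4/3) = -1/(3*pi).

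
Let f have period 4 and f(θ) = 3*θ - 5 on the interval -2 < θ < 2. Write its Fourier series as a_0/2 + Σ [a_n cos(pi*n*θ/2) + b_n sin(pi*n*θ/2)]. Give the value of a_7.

0

a_7 = 1/2 ∫_{-2}^{2} f(θ) cos(7*pi*θ/2) dθ.
Integrating by parts (boundary term plus one more integral), an antiderivative of (3*θ - 5) cos(7*pi*θ/2) is 6*θ*sin(7*pi*θ/2)/(7*pi) - 10*sin(7*pi*θ/2)/(7*pi) + 12*cos(7*pi*θ/2)/(49*pi**2); evaluating from -2 to 2: ∫_{-2}^{2} (3*θ - 5) cos(7*pi*θ/2) dθ = (-12/(49*pi**2)) - (-12/(49*pi**2)) = 0.
Hence a_7 = (1/2)·(0) = 0.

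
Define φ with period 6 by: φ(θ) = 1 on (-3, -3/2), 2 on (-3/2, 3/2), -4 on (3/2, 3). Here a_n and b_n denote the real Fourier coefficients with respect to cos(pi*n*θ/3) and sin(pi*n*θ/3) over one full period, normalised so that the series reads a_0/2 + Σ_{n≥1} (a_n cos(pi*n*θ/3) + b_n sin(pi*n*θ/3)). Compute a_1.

a_1 = 1/3 ∫_{-3}^{3} φ(θ) cos(pi*θ/3) dθ.
Split the integral at the breakpoints.
Directly, an antiderivative of (1) cos(pi*θ/3) is 3*sin(pi*θ/3)/pi; evaluating from -3 to -3/2: ∫_{-3}^{-3/2} (1) cos(pi*θ/3) dθ = (-3/pi) - (0) = -3/pi.
Directly, an antiderivative of (2) cos(pi*θ/3) is 6*sin(pi*θ/3)/pi; evaluating from -3/2 to 3/2: ∫_{-3/2}^{3/2} (2) cos(pi*θ/3) dθ = (6/pi) - (-6/pi) = 12/pi.
Directly, an antiderivative of (-4) cos(pi*θ/3) is -12*sin(pi*θ/3)/pi; evaluating from 3/2 to 3: ∫_{3/2}^{3} (-4) cos(pi*θ/3) dθ = (0) - (-12/pi) = 12/pi.
Summing the pieces and multiplying by (1/3) gives a_1 = 7/pi.

7/pi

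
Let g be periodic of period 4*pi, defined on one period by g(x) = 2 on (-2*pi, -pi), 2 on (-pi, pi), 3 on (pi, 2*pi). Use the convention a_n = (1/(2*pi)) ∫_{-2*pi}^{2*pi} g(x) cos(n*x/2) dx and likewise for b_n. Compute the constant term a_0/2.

a_0 = (1/(2*pi)) ∫_{-2*pi}^{2*pi} g(x) dx = (1/(2*pi)) · (9*pi) = 9/2.
So the constant term a_0/2 = 9/4.

9/4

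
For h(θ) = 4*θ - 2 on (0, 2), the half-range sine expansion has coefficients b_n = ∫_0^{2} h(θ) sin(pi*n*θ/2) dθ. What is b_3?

b_3 = ∫_0^{2} (4*θ - 2) sin(3*pi*θ/2) dθ.
Integrating by parts (boundary term plus one more integral), an antiderivative of (4*θ - 2) sin(3*pi*θ/2) is -8*θ*cos(3*pi*θ/2)/(3*pi) + 16*sin(3*pi*θ/2)/(9*pi**2) + 4*cos(3*pi*θ/2)/(3*pi); evaluating from 0 to 2: ∫_{0}^{2} (4*θ - 2) sin(3*pi*θ/2) dθ = (4/pi) - (4/(3*pi)) = 8/(3*pi).
Hence b_3 = 8/(3*pi).

8/(3*pi)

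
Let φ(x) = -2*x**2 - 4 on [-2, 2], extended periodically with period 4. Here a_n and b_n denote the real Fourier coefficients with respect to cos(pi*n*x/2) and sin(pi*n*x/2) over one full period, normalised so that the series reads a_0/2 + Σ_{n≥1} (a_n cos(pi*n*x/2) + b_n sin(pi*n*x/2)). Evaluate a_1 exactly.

a_1 = 1/2 ∫_{-2}^{2} φ(x) cos(pi*x/2) dx.
φ is even and cos(pi*x/2) is even, so the integrand is even and a_1 = ∫_0^{2} φ(x) cos(pi*x/2) dx.
Integrating by parts twice (tabular method), an antiderivative of (-2*x**2 - 4) cos(pi*x/2) is -4*x**2*sin(pi*x/2)/pi - 16*x*cos(pi*x/2)/pi**2 - 8*sin(pi*x/2)/pi + 32*sin(pi*x/2)/pi**3; evaluating from 0 to 2: ∫_{0}^{2} (-2*x**2 - 4) cos(pi*x/2) dx = (32/pi**2) - (0) = 32/pi**2.
Hence a_1 = 32/pi**2.

32/pi**2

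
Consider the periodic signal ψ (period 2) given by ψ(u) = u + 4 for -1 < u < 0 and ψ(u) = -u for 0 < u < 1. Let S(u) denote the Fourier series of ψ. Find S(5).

1

u = 5 differs from u = 1 by 2 full period(s), and the series is 2-periodic.
At u = 1 the one-sided limits are ψ(1^-) = -1 and ψ(1^+) = 3.
By Dirichlet's theorem the series converges to their average, [(-1) + (3)]/2 = 1.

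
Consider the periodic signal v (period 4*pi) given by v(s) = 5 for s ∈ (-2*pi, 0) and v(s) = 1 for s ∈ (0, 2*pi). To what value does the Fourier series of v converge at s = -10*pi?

s = -10*pi differs from s = -2*pi by -2 full period(s), and the series is 4*pi-periodic.
At s = -2*pi the one-sided limits are v(-2*pi^-) = 1 and v(-2*pi^+) = 5.
By Dirichlet's theorem the series converges to their average, [(1) + (5)]/2 = 3.

3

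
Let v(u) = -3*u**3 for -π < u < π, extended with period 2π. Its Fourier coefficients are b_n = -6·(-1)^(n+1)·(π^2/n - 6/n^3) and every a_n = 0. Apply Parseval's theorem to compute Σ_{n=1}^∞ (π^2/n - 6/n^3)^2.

Parseval: Σ b_n^2 = (1/π) ∫_{-π}^{π} v(u)^2 du = 18*pi**6/7.
b_n^2 = 36·(π^2/n - 6/n^3)^2, so the sum equals (18*pi**6/7)/36 = pi**6/14.

pi**6/14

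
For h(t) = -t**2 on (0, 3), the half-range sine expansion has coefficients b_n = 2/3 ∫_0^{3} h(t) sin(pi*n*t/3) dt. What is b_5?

b_5 = 2/3 ∫_0^{3} (-t**2) sin(5*pi*t/3) dt.
Integrating by parts twice (tabular method), an antiderivative of (-t**2) sin(5*pi*t/3) is 3*t**2*cos(5*pi*t/3)/(5*pi) - 18*t*sin(5*pi*t/3)/(25*pi**2) - 54*cos(5*pi*t/3)/(125*pi**3); evaluating from 0 to 3: ∫_{0}^{3} (-t**2) sin(5*pi*t/3) dt = (27*(2 - 25*pi**2)/(125*pi**3)) - (-54/(125*pi**3)) = 27*(4 - 25*pi**2)/(125*pi**3).
Hence b_5 = (2/3)·(27*(4 - 25*pi**2)/(125*pi**3)) = 18*(4 - 25*pi**2)/(125*pi**3).

18*(4 - 25*pi**2)/(125*pi**3)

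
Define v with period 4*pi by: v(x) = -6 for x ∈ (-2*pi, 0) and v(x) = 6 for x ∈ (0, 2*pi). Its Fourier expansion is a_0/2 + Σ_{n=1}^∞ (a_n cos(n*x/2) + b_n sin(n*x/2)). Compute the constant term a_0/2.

0

a_0 = (1/(2*pi)) ∫_{-2*pi}^{2*pi} v(x) dx = (1/(2*pi)) · (0) = 0.
So the constant term a_0/2 = 0.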